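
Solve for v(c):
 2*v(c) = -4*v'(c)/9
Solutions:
 v(c) = C1*exp(-9*c/2)


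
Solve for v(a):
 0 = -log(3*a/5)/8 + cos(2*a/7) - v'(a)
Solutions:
 v(a) = C1 - a*log(a)/8 - a*log(3)/8 + a/8 + a*log(5)/8 + 7*sin(2*a/7)/2


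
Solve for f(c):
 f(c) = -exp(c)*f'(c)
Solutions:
 f(c) = C1*exp(exp(-c))


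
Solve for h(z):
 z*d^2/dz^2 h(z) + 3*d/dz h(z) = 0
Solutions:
 h(z) = C1 + C2/z^2


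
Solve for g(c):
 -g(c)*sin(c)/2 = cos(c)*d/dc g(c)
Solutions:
 g(c) = C1*sqrt(cos(c))


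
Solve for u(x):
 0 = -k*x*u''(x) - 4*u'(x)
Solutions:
 u(x) = C1 + x^(((re(k) - 4)*re(k) + im(k)^2)/(re(k)^2 + im(k)^2))*(C2*sin(4*log(x)*Abs(im(k))/(re(k)^2 + im(k)^2)) + C3*cos(4*log(x)*im(k)/(re(k)^2 + im(k)^2)))


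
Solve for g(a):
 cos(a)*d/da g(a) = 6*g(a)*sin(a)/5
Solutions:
 g(a) = C1/cos(a)^(6/5)


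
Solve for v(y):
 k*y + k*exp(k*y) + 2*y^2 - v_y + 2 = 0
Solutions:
 v(y) = C1 + k*y^2/2 + 2*y^3/3 + 2*y + exp(k*y)


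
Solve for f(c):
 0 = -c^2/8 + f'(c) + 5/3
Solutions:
 f(c) = C1 + c^3/24 - 5*c/3


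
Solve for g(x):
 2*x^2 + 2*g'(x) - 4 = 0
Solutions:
 g(x) = C1 - x^3/3 + 2*x


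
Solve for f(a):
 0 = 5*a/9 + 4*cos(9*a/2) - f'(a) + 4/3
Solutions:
 f(a) = C1 + 5*a^2/18 + 4*a/3 + 8*sin(9*a/2)/9


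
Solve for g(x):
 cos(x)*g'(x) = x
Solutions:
 g(x) = C1 + Integral(x/cos(x), x)


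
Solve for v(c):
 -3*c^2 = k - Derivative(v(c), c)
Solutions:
 v(c) = C1 + c^3 + c*k


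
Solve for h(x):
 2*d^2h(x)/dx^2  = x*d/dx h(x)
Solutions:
 h(x) = C1 + C2*erfi(x/2)


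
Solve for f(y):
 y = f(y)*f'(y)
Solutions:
 f(y) = -sqrt(C1 + y^2)
 f(y) = sqrt(C1 + y^2)


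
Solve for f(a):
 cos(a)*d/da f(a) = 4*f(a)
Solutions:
 f(a) = C1*(sin(a)^2 + 2*sin(a) + 1)/(sin(a)^2 - 2*sin(a) + 1)


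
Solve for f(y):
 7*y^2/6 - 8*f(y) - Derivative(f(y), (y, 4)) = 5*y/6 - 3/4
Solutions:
 f(y) = 7*y^2/48 - 5*y/48 + (C1*sin(2^(1/4)*y) + C2*cos(2^(1/4)*y))*exp(-2^(1/4)*y) + (C3*sin(2^(1/4)*y) + C4*cos(2^(1/4)*y))*exp(2^(1/4)*y) + 3/32


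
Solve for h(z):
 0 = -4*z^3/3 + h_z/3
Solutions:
 h(z) = C1 + z^4


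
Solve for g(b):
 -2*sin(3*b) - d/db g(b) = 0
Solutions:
 g(b) = C1 + 2*cos(3*b)/3


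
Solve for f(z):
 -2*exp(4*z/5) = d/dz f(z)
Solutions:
 f(z) = C1 - 5*exp(4*z/5)/2


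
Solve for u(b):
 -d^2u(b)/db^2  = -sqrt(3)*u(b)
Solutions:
 u(b) = C1*exp(-3^(1/4)*b) + C2*exp(3^(1/4)*b)


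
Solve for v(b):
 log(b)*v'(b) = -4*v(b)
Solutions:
 v(b) = C1*exp(-4*li(b))


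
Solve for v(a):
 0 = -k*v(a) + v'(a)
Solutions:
 v(a) = C1*exp(a*k)


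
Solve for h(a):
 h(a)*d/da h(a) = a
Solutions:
 h(a) = -sqrt(C1 + a^2)
 h(a) = sqrt(C1 + a^2)


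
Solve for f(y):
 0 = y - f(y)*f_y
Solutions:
 f(y) = -sqrt(C1 + y^2)
 f(y) = sqrt(C1 + y^2)


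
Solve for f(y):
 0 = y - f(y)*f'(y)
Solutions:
 f(y) = -sqrt(C1 + y^2)
 f(y) = sqrt(C1 + y^2)


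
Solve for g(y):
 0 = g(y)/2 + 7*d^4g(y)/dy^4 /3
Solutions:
 g(y) = (C1*sin(6^(1/4)*7^(3/4)*y/14) + C2*cos(6^(1/4)*7^(3/4)*y/14))*exp(-6^(1/4)*7^(3/4)*y/14) + (C3*sin(6^(1/4)*7^(3/4)*y/14) + C4*cos(6^(1/4)*7^(3/4)*y/14))*exp(6^(1/4)*7^(3/4)*y/14)


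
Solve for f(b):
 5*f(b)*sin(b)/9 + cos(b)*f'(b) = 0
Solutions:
 f(b) = C1*cos(b)^(5/9)


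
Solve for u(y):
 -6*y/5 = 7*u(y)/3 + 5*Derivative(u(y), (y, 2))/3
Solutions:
 u(y) = C1*sin(sqrt(35)*y/5) + C2*cos(sqrt(35)*y/5) - 18*y/35


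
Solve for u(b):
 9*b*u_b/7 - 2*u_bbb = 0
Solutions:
 u(b) = C1 + Integral(C2*airyai(42^(2/3)*b/14) + C3*airybi(42^(2/3)*b/14), b)


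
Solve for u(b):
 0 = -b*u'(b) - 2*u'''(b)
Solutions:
 u(b) = C1 + Integral(C2*airyai(-2^(2/3)*b/2) + C3*airybi(-2^(2/3)*b/2), b)


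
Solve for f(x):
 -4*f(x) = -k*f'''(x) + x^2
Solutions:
 f(x) = C1*exp(2^(2/3)*x*(1/k)^(1/3)) + C2*exp(2^(2/3)*x*(-1 + sqrt(3)*I)*(1/k)^(1/3)/2) + C3*exp(-2^(2/3)*x*(1 + sqrt(3)*I)*(1/k)^(1/3)/2) - x^2/4


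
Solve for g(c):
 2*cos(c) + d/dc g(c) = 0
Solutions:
 g(c) = C1 - 2*sin(c)


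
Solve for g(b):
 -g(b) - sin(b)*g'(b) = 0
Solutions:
 g(b) = C1*sqrt(cos(b) + 1)/sqrt(cos(b) - 1)


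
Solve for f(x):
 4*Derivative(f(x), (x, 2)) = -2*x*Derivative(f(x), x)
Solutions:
 f(x) = C1 + C2*erf(x/2)


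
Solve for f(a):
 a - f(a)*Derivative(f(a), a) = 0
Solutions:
 f(a) = -sqrt(C1 + a^2)
 f(a) = sqrt(C1 + a^2)


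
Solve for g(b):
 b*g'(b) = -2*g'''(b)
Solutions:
 g(b) = C1 + Integral(C2*airyai(-2^(2/3)*b/2) + C3*airybi(-2^(2/3)*b/2), b)


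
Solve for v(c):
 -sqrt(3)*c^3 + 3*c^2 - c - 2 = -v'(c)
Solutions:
 v(c) = C1 + sqrt(3)*c^4/4 - c^3 + c^2/2 + 2*c


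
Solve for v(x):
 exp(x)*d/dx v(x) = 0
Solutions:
 v(x) = C1


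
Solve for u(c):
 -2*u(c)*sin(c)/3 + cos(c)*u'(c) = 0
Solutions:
 u(c) = C1/cos(c)^(2/3)


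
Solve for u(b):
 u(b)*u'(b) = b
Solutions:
 u(b) = -sqrt(C1 + b^2)
 u(b) = sqrt(C1 + b^2)


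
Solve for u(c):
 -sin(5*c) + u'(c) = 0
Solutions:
 u(c) = C1 - cos(5*c)/5


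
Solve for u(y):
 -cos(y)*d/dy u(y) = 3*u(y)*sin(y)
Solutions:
 u(y) = C1*cos(y)^3


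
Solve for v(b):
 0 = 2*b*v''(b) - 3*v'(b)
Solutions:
 v(b) = C1 + C2*b^(5/2)


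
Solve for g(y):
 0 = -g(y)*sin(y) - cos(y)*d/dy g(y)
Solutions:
 g(y) = C1*cos(y)


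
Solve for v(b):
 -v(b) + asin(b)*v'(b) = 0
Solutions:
 v(b) = C1*exp(Integral(1/asin(b), b))


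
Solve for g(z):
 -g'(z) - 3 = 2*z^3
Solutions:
 g(z) = C1 - z^4/2 - 3*z


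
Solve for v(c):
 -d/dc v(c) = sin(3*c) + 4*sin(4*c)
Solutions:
 v(c) = C1 + cos(3*c)/3 + cos(4*c)


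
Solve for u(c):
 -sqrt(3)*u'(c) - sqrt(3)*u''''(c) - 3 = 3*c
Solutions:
 u(c) = C1 + C4*exp(-c) - sqrt(3)*c^2/2 - sqrt(3)*c + (C2*sin(sqrt(3)*c/2) + C3*cos(sqrt(3)*c/2))*exp(c/2)


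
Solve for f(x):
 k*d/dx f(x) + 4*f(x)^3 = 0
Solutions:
 f(x) = -sqrt(2)*sqrt(-k/(C1*k - 4*x))/2
 f(x) = sqrt(2)*sqrt(-k/(C1*k - 4*x))/2


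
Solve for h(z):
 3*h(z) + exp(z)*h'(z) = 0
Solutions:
 h(z) = C1*exp(3*exp(-z))


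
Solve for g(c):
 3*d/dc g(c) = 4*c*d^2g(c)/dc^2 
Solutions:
 g(c) = C1 + C2*c^(7/4)


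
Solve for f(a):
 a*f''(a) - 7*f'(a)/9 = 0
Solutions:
 f(a) = C1 + C2*a^(16/9)


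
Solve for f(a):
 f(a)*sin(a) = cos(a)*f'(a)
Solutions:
 f(a) = C1/cos(a)


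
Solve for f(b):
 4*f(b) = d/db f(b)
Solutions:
 f(b) = C1*exp(4*b)


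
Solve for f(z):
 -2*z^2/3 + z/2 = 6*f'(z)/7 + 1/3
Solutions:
 f(z) = C1 - 7*z^3/27 + 7*z^2/24 - 7*z/18


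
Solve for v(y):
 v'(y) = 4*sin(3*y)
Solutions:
 v(y) = C1 - 4*cos(3*y)/3


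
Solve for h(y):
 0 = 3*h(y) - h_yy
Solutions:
 h(y) = C1*exp(-sqrt(3)*y) + C2*exp(sqrt(3)*y)


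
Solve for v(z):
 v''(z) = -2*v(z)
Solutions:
 v(z) = C1*sin(sqrt(2)*z) + C2*cos(sqrt(2)*z)


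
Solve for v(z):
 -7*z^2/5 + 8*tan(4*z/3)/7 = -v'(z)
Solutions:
 v(z) = C1 + 7*z^3/15 + 6*log(cos(4*z/3))/7


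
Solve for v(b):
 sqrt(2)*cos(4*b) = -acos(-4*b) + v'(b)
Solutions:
 v(b) = C1 + b*acos(-4*b) + sqrt(1 - 16*b^2)/4 + sqrt(2)*sin(4*b)/4


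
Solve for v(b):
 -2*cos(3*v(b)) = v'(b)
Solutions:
 v(b) = -asin((C1 + exp(12*b))/(C1 - exp(12*b)))/3 + pi/3
 v(b) = asin((C1 + exp(12*b))/(C1 - exp(12*b)))/3


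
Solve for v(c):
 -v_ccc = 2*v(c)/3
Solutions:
 v(c) = C3*exp(-2^(1/3)*3^(2/3)*c/3) + (C1*sin(2^(1/3)*3^(1/6)*c/2) + C2*cos(2^(1/3)*3^(1/6)*c/2))*exp(2^(1/3)*3^(2/3)*c/6)


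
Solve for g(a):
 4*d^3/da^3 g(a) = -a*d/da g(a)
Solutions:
 g(a) = C1 + Integral(C2*airyai(-2^(1/3)*a/2) + C3*airybi(-2^(1/3)*a/2), a)


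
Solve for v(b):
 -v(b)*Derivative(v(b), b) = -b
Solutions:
 v(b) = -sqrt(C1 + b^2)
 v(b) = sqrt(C1 + b^2)


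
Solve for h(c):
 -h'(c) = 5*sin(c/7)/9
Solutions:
 h(c) = C1 + 35*cos(c/7)/9


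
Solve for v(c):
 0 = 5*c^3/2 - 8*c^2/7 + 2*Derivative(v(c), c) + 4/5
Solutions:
 v(c) = C1 - 5*c^4/16 + 4*c^3/21 - 2*c/5


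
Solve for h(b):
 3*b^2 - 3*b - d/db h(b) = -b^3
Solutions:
 h(b) = C1 + b^4/4 + b^3 - 3*b^2/2


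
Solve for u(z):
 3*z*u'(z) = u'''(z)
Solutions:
 u(z) = C1 + Integral(C2*airyai(3^(1/3)*z) + C3*airybi(3^(1/3)*z), z)


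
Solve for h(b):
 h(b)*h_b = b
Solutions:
 h(b) = -sqrt(C1 + b^2)
 h(b) = sqrt(C1 + b^2)


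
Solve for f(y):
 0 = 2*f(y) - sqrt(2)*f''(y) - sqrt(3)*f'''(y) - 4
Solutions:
 f(y) = C1*exp(-y*(2*3^(2/3)/(-2*sqrt(6) + sqrt(-24 + (-2*sqrt(6) + 81*sqrt(3))^2) + 81*sqrt(3))^(1/3) + 2*sqrt(6) + 3^(1/3)*(-2*sqrt(6) + sqrt(-24 + (-2*sqrt(6) + 81*sqrt(3))^2) + 81*sqrt(3))^(1/3))/18)*sin(3^(1/6)*y*(-3^(2/3)*(-2*sqrt(6) + sqrt(-24 + (-2*sqrt(6) + 81*sqrt(3))^2) + 81*sqrt(3))^(1/3) + 6/(-2*sqrt(6) + sqrt(-24 + (-2*sqrt(6) + 81*sqrt(3))^2) + 81*sqrt(3))^(1/3))/18) + C2*exp(-y*(2*3^(2/3)/(-2*sqrt(6) + sqrt(-24 + (-2*sqrt(6) + 81*sqrt(3))^2) + 81*sqrt(3))^(1/3) + 2*sqrt(6) + 3^(1/3)*(-2*sqrt(6) + sqrt(-24 + (-2*sqrt(6) + 81*sqrt(3))^2) + 81*sqrt(3))^(1/3))/18)*cos(3^(1/6)*y*(-3^(2/3)*(-2*sqrt(6) + sqrt(-24 + (-2*sqrt(6) + 81*sqrt(3))^2) + 81*sqrt(3))^(1/3) + 6/(-2*sqrt(6) + sqrt(-24 + (-2*sqrt(6) + 81*sqrt(3))^2) + 81*sqrt(3))^(1/3))/18) + C3*exp(y*(-sqrt(6) + 2*3^(2/3)/(-2*sqrt(6) + sqrt(-24 + (-2*sqrt(6) + 81*sqrt(3))^2) + 81*sqrt(3))^(1/3) + 3^(1/3)*(-2*sqrt(6) + sqrt(-24 + (-2*sqrt(6) + 81*sqrt(3))^2) + 81*sqrt(3))^(1/3))/9) + 2


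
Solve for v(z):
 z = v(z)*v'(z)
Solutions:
 v(z) = -sqrt(C1 + z^2)
 v(z) = sqrt(C1 + z^2)


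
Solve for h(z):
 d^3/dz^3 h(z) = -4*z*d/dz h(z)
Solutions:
 h(z) = C1 + Integral(C2*airyai(-2^(2/3)*z) + C3*airybi(-2^(2/3)*z), z)


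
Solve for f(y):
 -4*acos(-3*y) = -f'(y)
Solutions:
 f(y) = C1 + 4*y*acos(-3*y) + 4*sqrt(1 - 9*y^2)/3


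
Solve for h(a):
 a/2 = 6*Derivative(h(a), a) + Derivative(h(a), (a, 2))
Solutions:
 h(a) = C1 + C2*exp(-6*a) + a^2/24 - a/72


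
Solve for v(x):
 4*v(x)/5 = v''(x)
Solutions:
 v(x) = C1*exp(-2*sqrt(5)*x/5) + C2*exp(2*sqrt(5)*x/5)


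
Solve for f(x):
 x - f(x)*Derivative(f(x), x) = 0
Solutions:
 f(x) = -sqrt(C1 + x^2)
 f(x) = sqrt(C1 + x^2)


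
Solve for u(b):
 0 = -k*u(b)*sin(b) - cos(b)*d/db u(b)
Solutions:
 u(b) = C1*exp(k*log(cos(b)))


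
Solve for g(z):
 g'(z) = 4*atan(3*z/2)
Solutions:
 g(z) = C1 + 4*z*atan(3*z/2) - 4*log(9*z^2 + 4)/3


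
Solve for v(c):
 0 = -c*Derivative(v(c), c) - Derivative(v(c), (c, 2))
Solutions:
 v(c) = C1 + C2*erf(sqrt(2)*c/2)


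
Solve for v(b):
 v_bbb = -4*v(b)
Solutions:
 v(b) = C3*exp(-2^(2/3)*b) + (C1*sin(2^(2/3)*sqrt(3)*b/2) + C2*cos(2^(2/3)*sqrt(3)*b/2))*exp(2^(2/3)*b/2)


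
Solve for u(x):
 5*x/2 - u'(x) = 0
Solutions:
 u(x) = C1 + 5*x^2/4


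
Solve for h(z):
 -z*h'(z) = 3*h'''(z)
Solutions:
 h(z) = C1 + Integral(C2*airyai(-3^(2/3)*z/3) + C3*airybi(-3^(2/3)*z/3), z)


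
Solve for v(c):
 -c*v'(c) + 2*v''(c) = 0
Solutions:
 v(c) = C1 + C2*erfi(c/2)


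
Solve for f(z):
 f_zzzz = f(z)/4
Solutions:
 f(z) = C1*exp(-sqrt(2)*z/2) + C2*exp(sqrt(2)*z/2) + C3*sin(sqrt(2)*z/2) + C4*cos(sqrt(2)*z/2)


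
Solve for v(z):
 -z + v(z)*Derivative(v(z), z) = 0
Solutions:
 v(z) = -sqrt(C1 + z^2)
 v(z) = sqrt(C1 + z^2)


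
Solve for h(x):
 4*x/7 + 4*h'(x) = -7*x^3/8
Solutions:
 h(x) = C1 - 7*x^4/128 - x^2/14


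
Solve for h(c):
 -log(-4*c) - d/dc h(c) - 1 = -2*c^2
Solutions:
 h(c) = C1 + 2*c^3/3 - c*log(-c) - 2*c*log(2)


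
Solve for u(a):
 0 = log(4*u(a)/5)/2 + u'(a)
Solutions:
 2*Integral(1/(log(_y) - log(5) + 2*log(2)), (_y, u(a))) = C1 - a


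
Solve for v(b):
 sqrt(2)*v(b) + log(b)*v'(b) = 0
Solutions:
 v(b) = C1*exp(-sqrt(2)*li(b))


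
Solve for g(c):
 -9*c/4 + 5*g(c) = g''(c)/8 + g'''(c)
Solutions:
 g(c) = C1*exp(-c*((48*sqrt(518370) + 34559)^(-1/3) + 2 + (48*sqrt(518370) + 34559)^(1/3))/48)*sin(sqrt(3)*c*(-(48*sqrt(518370) + 34559)^(1/3) + (48*sqrt(518370) + 34559)^(-1/3))/48) + C2*exp(-c*((48*sqrt(518370) + 34559)^(-1/3) + 2 + (48*sqrt(518370) + 34559)^(1/3))/48)*cos(sqrt(3)*c*(-(48*sqrt(518370) + 34559)^(1/3) + (48*sqrt(518370) + 34559)^(-1/3))/48) + C3*exp(c*(-1 + (48*sqrt(518370) + 34559)^(-1/3) + (48*sqrt(518370) + 34559)^(1/3))/24) + 9*c/20


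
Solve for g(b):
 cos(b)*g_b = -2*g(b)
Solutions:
 g(b) = C1*(sin(b) - 1)/(sin(b) + 1)


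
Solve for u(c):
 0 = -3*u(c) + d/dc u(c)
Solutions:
 u(c) = C1*exp(3*c)


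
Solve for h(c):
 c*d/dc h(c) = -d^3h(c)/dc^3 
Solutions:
 h(c) = C1 + Integral(C2*airyai(-c) + C3*airybi(-c), c)


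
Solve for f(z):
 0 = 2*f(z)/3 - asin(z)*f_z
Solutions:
 f(z) = C1*exp(2*Integral(1/asin(z), z)/3)


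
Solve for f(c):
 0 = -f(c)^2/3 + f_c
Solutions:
 f(c) = -3/(C1 + c)


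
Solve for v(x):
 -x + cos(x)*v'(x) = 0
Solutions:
 v(x) = C1 + Integral(x/cos(x), x)


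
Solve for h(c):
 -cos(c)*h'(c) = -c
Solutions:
 h(c) = C1 + Integral(c/cos(c), c)


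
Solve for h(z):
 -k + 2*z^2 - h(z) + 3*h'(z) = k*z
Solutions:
 h(z) = C1*exp(z/3) - k*z - 4*k + 2*z^2 + 12*z + 36


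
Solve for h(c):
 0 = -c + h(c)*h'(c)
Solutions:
 h(c) = -sqrt(C1 + c^2)
 h(c) = sqrt(C1 + c^2)


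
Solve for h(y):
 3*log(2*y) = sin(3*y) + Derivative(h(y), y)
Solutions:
 h(y) = C1 + 3*y*log(y) - 3*y + 3*y*log(2) + cos(3*y)/3


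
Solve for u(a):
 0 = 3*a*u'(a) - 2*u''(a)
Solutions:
 u(a) = C1 + C2*erfi(sqrt(3)*a/2)


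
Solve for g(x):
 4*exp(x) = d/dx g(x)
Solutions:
 g(x) = C1 + 4*exp(x)


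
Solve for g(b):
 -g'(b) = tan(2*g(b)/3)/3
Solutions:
 g(b) = -3*asin(C1*exp(-2*b/9))/2 + 3*pi/2
 g(b) = 3*asin(C1*exp(-2*b/9))/2


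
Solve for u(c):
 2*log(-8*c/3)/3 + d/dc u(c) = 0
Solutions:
 u(c) = C1 - 2*c*log(-c)/3 + c*(-2*log(2) + 2/3 + 2*log(3)/3)


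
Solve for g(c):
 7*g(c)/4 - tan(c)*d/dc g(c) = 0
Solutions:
 g(c) = C1*sin(c)^(7/4)


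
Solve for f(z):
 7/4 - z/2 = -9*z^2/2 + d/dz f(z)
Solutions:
 f(z) = C1 + 3*z^3/2 - z^2/4 + 7*z/4


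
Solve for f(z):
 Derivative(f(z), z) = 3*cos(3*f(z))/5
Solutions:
 -3*z/5 - log(sin(3*f(z)) - 1)/6 + log(sin(3*f(z)) + 1)/6 = C1


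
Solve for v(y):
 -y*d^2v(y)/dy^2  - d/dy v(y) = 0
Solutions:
 v(y) = C1 + C2*log(y)


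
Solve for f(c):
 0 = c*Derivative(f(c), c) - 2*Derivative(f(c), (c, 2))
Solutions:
 f(c) = C1 + C2*erfi(c/2)


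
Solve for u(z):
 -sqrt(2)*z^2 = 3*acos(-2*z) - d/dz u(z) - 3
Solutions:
 u(z) = C1 + sqrt(2)*z^3/3 + 3*z*acos(-2*z) - 3*z + 3*sqrt(1 - 4*z^2)/2


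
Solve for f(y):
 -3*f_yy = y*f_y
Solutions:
 f(y) = C1 + C2*erf(sqrt(6)*y/6)


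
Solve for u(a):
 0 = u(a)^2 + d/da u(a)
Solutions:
 u(a) = 1/(C1 + a)


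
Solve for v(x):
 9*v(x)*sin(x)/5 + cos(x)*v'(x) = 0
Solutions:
 v(x) = C1*cos(x)^(9/5)


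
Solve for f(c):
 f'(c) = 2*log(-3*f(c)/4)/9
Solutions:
 -9*Integral(1/(log(-_y) - 2*log(2) + log(3)), (_y, f(c)))/2 = C1 - c


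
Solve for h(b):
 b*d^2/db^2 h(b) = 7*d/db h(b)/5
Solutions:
 h(b) = C1 + C2*b^(12/5)


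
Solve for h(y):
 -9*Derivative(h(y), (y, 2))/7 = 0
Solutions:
 h(y) = C1 + C2*y


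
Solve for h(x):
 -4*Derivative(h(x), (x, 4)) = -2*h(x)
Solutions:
 h(x) = C1*exp(-2^(3/4)*x/2) + C2*exp(2^(3/4)*x/2) + C3*sin(2^(3/4)*x/2) + C4*cos(2^(3/4)*x/2)


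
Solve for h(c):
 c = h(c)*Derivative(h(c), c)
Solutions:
 h(c) = -sqrt(C1 + c^2)
 h(c) = sqrt(C1 + c^2)


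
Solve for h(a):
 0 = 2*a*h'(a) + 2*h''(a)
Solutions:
 h(a) = C1 + C2*erf(sqrt(2)*a/2)


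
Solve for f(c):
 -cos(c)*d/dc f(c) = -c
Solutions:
 f(c) = C1 + Integral(c/cos(c), c)


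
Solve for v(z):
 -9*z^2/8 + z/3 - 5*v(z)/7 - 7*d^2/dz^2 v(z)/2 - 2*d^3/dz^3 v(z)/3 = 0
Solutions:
 v(z) = C1*exp(z*(-98 + 343*7^(1/3)/(4*sqrt(75630) + 2641)^(1/3) + 7^(2/3)*(4*sqrt(75630) + 2641)^(1/3))/56)*sin(sqrt(3)*7^(1/3)*z*(-7^(1/3)*(4*sqrt(75630) + 2641)^(1/3) + 343/(4*sqrt(75630) + 2641)^(1/3))/56) + C2*exp(z*(-98 + 343*7^(1/3)/(4*sqrt(75630) + 2641)^(1/3) + 7^(2/3)*(4*sqrt(75630) + 2641)^(1/3))/56)*cos(sqrt(3)*7^(1/3)*z*(-7^(1/3)*(4*sqrt(75630) + 2641)^(1/3) + 343/(4*sqrt(75630) + 2641)^(1/3))/56) + C3*exp(-z*(343*7^(1/3)/(4*sqrt(75630) + 2641)^(1/3) + 49 + 7^(2/3)*(4*sqrt(75630) + 2641)^(1/3))/28) - 63*z^2/40 + 7*z/15 + 3087/200


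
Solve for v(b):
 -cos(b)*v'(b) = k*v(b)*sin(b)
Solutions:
 v(b) = C1*exp(k*log(cos(b)))


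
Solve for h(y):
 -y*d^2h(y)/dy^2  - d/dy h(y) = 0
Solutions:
 h(y) = C1 + C2*log(y)


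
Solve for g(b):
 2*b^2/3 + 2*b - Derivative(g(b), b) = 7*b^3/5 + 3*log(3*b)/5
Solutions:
 g(b) = C1 - 7*b^4/20 + 2*b^3/9 + b^2 - 3*b*log(b)/5 - 3*b*log(3)/5 + 3*b/5


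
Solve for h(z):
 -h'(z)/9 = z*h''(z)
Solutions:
 h(z) = C1 + C2*z^(8/9)


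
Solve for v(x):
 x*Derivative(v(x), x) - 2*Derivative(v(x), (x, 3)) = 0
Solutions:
 v(x) = C1 + Integral(C2*airyai(2^(2/3)*x/2) + C3*airybi(2^(2/3)*x/2), x)


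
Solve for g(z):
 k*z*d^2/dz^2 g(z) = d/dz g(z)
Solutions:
 g(z) = C1 + z^(((re(k) + 1)*re(k) + im(k)^2)/(re(k)^2 + im(k)^2))*(C2*sin(log(z)*Abs(im(k))/(re(k)^2 + im(k)^2)) + C3*cos(log(z)*im(k)/(re(k)^2 + im(k)^2)))


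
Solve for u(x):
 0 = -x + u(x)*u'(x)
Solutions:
 u(x) = -sqrt(C1 + x^2)
 u(x) = sqrt(C1 + x^2)


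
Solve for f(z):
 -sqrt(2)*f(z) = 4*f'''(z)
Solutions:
 f(z) = C3*exp(-sqrt(2)*z/2) + (C1*sin(sqrt(6)*z/4) + C2*cos(sqrt(6)*z/4))*exp(sqrt(2)*z/4)


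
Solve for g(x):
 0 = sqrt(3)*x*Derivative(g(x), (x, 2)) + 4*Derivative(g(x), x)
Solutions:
 g(x) = C1 + C2*x^(1 - 4*sqrt(3)/3)


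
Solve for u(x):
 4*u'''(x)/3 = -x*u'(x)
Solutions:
 u(x) = C1 + Integral(C2*airyai(-6^(1/3)*x/2) + C3*airybi(-6^(1/3)*x/2), x)


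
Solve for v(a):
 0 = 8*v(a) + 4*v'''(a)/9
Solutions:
 v(a) = C3*exp(a*(-18^(1/3) + 3*2^(1/3)*3^(2/3))/4)*sin(3*2^(1/3)*3^(1/6)*a/2) + C4*exp(a*(-18^(1/3) + 3*2^(1/3)*3^(2/3))/4)*cos(3*2^(1/3)*3^(1/6)*a/2) + C5*exp(-a*(18^(1/3) + 3*2^(1/3)*3^(2/3))/4) + (C1*sin(3*2^(1/3)*3^(1/6)*a/2) + C2*cos(3*2^(1/3)*3^(1/6)*a/2))*exp(18^(1/3)*a/2)


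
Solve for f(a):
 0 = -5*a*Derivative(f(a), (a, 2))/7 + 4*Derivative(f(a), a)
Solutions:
 f(a) = C1 + C2*a^(33/5)


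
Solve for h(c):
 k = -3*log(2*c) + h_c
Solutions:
 h(c) = C1 + c*k + 3*c*log(c) - 3*c + c*log(8)


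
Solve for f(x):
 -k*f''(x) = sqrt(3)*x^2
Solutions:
 f(x) = C1 + C2*x - sqrt(3)*x^4/(12*k)


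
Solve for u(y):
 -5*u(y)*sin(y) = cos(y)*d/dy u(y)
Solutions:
 u(y) = C1*cos(y)^5


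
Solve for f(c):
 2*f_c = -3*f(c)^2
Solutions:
 f(c) = 2/(C1 + 3*c)


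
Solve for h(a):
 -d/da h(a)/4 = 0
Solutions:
 h(a) = C1


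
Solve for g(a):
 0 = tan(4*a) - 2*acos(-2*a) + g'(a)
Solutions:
 g(a) = C1 + 2*a*acos(-2*a) + sqrt(1 - 4*a^2) + log(cos(4*a))/4


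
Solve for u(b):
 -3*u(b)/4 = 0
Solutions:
 u(b) = 0


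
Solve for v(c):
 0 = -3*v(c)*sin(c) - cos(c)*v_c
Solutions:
 v(c) = C1*cos(c)^3


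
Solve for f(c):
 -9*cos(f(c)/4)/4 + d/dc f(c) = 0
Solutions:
 -9*c/4 - 2*log(sin(f(c)/4) - 1) + 2*log(sin(f(c)/4) + 1) = C1


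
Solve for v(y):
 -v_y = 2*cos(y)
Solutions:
 v(y) = C1 - 2*sin(y)


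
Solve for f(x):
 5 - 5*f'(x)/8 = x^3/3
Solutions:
 f(x) = C1 - 2*x^4/15 + 8*x


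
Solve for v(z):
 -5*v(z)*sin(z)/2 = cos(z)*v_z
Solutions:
 v(z) = C1*cos(z)^(5/2)


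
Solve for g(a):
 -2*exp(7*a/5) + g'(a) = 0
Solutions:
 g(a) = C1 + 10*exp(7*a/5)/7


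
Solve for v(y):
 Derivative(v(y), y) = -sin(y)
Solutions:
 v(y) = C1 + cos(y)


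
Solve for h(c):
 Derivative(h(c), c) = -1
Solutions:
 h(c) = C1 - c


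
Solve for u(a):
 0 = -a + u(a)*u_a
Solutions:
 u(a) = -sqrt(C1 + a^2)
 u(a) = sqrt(C1 + a^2)


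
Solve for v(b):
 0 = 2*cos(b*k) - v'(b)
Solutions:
 v(b) = C1 + 2*sin(b*k)/k


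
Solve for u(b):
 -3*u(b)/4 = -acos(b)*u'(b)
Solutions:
 u(b) = C1*exp(3*Integral(1/acos(b), b)/4)


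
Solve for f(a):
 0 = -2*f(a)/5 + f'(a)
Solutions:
 f(a) = C1*exp(2*a/5)


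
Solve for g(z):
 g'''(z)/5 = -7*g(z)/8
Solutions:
 g(z) = C3*exp(-35^(1/3)*z/2) + (C1*sin(sqrt(3)*35^(1/3)*z/4) + C2*cos(sqrt(3)*35^(1/3)*z/4))*exp(35^(1/3)*z/4)


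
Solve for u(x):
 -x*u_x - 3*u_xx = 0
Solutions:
 u(x) = C1 + C2*erf(sqrt(6)*x/6)


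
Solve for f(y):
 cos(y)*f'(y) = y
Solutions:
 f(y) = C1 + Integral(y/cos(y), y)


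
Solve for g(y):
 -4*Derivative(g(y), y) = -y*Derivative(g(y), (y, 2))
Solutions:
 g(y) = C1 + C2*y^5


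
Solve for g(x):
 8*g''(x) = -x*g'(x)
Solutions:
 g(x) = C1 + C2*erf(x/4)


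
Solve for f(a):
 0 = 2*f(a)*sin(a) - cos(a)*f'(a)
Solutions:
 f(a) = C1/cos(a)^2


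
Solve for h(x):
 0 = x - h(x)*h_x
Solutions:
 h(x) = -sqrt(C1 + x^2)
 h(x) = sqrt(C1 + x^2)


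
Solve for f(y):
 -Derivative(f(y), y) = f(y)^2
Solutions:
 f(y) = 1/(C1 + y)


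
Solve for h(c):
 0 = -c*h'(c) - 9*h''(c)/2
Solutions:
 h(c) = C1 + C2*erf(c/3)


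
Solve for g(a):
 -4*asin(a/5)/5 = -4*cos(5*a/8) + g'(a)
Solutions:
 g(a) = C1 - 4*a*asin(a/5)/5 - 4*sqrt(25 - a^2)/5 + 32*sin(5*a/8)/5


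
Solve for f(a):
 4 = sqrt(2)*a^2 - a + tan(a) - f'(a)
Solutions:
 f(a) = C1 + sqrt(2)*a^3/3 - a^2/2 - 4*a - log(cos(a))


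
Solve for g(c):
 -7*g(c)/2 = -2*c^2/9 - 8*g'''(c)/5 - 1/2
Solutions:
 g(c) = C3*exp(2^(2/3)*35^(1/3)*c/4) + 4*c^2/63 + (C1*sin(2^(2/3)*sqrt(3)*35^(1/3)*c/8) + C2*cos(2^(2/3)*sqrt(3)*35^(1/3)*c/8))*exp(-2^(2/3)*35^(1/3)*c/8) + 1/7


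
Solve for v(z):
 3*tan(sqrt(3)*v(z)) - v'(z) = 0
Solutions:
 v(z) = sqrt(3)*(pi - asin(C1*exp(3*sqrt(3)*z)))/3
 v(z) = sqrt(3)*asin(C1*exp(3*sqrt(3)*z))/3


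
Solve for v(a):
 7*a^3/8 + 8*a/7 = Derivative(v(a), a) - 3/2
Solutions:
 v(a) = C1 + 7*a^4/32 + 4*a^2/7 + 3*a/2


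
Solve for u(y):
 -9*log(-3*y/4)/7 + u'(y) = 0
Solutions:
 u(y) = C1 + 9*y*log(-y)/7 + 9*y*(-2*log(2) - 1 + log(3))/7


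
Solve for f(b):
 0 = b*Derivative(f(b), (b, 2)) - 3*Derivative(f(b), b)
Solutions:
 f(b) = C1 + C2*b^4


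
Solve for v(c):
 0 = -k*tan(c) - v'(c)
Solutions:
 v(c) = C1 + k*log(cos(c))


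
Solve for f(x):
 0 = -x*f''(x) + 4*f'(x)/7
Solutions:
 f(x) = C1 + C2*x^(11/7)


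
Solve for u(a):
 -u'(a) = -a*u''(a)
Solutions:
 u(a) = C1 + C2*a^2


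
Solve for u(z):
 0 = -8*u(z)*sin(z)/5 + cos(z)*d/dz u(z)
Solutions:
 u(z) = C1/cos(z)^(8/5)


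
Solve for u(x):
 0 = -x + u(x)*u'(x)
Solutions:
 u(x) = -sqrt(C1 + x^2)
 u(x) = sqrt(C1 + x^2)


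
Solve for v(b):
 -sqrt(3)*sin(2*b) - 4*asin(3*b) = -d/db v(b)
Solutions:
 v(b) = C1 + 4*b*asin(3*b) + 4*sqrt(1 - 9*b^2)/3 - sqrt(3)*cos(2*b)/2


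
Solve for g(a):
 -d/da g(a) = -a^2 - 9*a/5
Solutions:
 g(a) = C1 + a^3/3 + 9*a^2/10


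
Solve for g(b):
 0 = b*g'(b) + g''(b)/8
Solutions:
 g(b) = C1 + C2*erf(2*b)


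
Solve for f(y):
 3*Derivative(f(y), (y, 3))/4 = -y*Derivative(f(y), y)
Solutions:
 f(y) = C1 + Integral(C2*airyai(-6^(2/3)*y/3) + C3*airybi(-6^(2/3)*y/3), y)


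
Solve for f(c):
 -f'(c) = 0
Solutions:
 f(c) = C1


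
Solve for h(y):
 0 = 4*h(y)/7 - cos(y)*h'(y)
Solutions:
 h(y) = C1*(sin(y) + 1)^(2/7)/(sin(y) - 1)^(2/7)


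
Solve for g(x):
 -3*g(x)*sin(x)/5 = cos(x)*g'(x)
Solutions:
 g(x) = C1*cos(x)^(3/5)


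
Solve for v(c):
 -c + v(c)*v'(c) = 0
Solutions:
 v(c) = -sqrt(C1 + c^2)
 v(c) = sqrt(C1 + c^2)


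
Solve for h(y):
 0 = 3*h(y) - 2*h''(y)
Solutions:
 h(y) = C1*exp(-sqrt(6)*y/2) + C2*exp(sqrt(6)*y/2)


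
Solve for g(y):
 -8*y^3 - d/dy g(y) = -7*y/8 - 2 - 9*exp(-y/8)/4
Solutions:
 g(y) = C1 - 2*y^4 + 7*y^2/16 + 2*y - 18*exp(-y/8)


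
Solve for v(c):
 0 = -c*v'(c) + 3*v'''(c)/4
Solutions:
 v(c) = C1 + Integral(C2*airyai(6^(2/3)*c/3) + C3*airybi(6^(2/3)*c/3), c)


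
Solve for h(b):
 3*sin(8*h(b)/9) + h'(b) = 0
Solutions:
 3*b + 9*log(cos(8*h(b)/9) - 1)/16 - 9*log(cos(8*h(b)/9) + 1)/16 = C1


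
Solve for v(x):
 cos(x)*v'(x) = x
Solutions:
 v(x) = C1 + Integral(x/cos(x), x)


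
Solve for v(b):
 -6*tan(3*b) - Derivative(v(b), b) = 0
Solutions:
 v(b) = C1 + 2*log(cos(3*b))


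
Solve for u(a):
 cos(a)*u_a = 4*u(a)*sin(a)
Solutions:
 u(a) = C1/cos(a)^4


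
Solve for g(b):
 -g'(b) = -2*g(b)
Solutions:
 g(b) = C1*exp(2*b)


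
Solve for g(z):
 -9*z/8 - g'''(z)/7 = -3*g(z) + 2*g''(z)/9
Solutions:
 g(z) = C1*exp(-z*(56*2^(1/3)*7^(2/3)/(243*sqrt(57481) + 58265)^(1/3) + 56 + 2^(2/3)*7^(1/3)*(243*sqrt(57481) + 58265)^(1/3))/108)*sin(14^(1/3)*sqrt(3)*z*(-2^(1/3)*(243*sqrt(57481) + 58265)^(1/3) + 56*7^(1/3)/(243*sqrt(57481) + 58265)^(1/3))/108) + C2*exp(-z*(56*2^(1/3)*7^(2/3)/(243*sqrt(57481) + 58265)^(1/3) + 56 + 2^(2/3)*7^(1/3)*(243*sqrt(57481) + 58265)^(1/3))/108)*cos(14^(1/3)*sqrt(3)*z*(-2^(1/3)*(243*sqrt(57481) + 58265)^(1/3) + 56*7^(1/3)/(243*sqrt(57481) + 58265)^(1/3))/108) + C3*exp(z*(-28 + 56*2^(1/3)*7^(2/3)/(243*sqrt(57481) + 58265)^(1/3) + 2^(2/3)*7^(1/3)*(243*sqrt(57481) + 58265)^(1/3))/54) + 3*z/8


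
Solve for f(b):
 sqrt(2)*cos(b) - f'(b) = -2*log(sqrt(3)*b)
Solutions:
 f(b) = C1 + 2*b*log(b) - 2*b + b*log(3) + sqrt(2)*sin(b)


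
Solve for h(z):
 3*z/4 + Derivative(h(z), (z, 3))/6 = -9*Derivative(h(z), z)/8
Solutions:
 h(z) = C1 + C2*sin(3*sqrt(3)*z/2) + C3*cos(3*sqrt(3)*z/2) - z^2/3


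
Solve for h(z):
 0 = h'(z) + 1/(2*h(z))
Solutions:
 h(z) = -sqrt(C1 - z)
 h(z) = sqrt(C1 - z)


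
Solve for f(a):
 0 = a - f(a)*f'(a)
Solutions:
 f(a) = -sqrt(C1 + a^2)
 f(a) = sqrt(C1 + a^2)


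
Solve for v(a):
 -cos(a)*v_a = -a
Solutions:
 v(a) = C1 + Integral(a/cos(a), a)


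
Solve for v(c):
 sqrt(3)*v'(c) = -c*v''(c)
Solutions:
 v(c) = C1 + C2*c^(1 - sqrt(3))


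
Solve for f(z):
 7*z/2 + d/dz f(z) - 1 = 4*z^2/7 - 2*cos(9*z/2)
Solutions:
 f(z) = C1 + 4*z^3/21 - 7*z^2/4 + z - 4*sin(9*z/2)/9


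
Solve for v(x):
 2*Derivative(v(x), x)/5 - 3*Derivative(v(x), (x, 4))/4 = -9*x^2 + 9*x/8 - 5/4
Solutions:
 v(x) = C1 + C4*exp(2*15^(2/3)*x/15) - 15*x^3/2 + 45*x^2/32 - 25*x/8 + (C2*sin(3^(1/6)*5^(2/3)*x/5) + C3*cos(3^(1/6)*5^(2/3)*x/5))*exp(-15^(2/3)*x/15)


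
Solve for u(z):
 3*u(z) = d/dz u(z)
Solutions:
 u(z) = C1*exp(3*z)


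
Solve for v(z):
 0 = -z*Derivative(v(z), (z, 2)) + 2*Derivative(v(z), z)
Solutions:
 v(z) = C1 + C2*z^3


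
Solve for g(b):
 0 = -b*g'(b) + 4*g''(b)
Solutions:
 g(b) = C1 + C2*erfi(sqrt(2)*b/4)


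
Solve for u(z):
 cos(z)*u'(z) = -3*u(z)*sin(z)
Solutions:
 u(z) = C1*cos(z)^3


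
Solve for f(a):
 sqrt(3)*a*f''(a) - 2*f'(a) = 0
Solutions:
 f(a) = C1 + C2*a^(1 + 2*sqrt(3)/3)


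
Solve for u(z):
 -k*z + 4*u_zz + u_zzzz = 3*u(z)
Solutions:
 u(z) = C1*exp(-z*sqrt(-2 + sqrt(7))) + C2*exp(z*sqrt(-2 + sqrt(7))) + C3*sin(z*sqrt(2 + sqrt(7))) + C4*cos(z*sqrt(2 + sqrt(7))) - k*z/3


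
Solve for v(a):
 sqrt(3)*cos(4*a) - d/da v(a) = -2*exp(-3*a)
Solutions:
 v(a) = C1 + sqrt(3)*sin(4*a)/4 - 2*exp(-3*a)/3


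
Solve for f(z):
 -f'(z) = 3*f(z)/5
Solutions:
 f(z) = C1*exp(-3*z/5)


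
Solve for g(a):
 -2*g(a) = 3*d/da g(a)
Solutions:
 g(a) = C1*exp(-2*a/3)


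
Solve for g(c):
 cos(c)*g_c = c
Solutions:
 g(c) = C1 + Integral(c/cos(c), c)


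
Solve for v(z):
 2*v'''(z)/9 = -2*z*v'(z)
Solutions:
 v(z) = C1 + Integral(C2*airyai(-3^(2/3)*z) + C3*airybi(-3^(2/3)*z), z)


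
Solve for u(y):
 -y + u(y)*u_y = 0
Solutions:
 u(y) = -sqrt(C1 + y^2)
 u(y) = sqrt(C1 + y^2)


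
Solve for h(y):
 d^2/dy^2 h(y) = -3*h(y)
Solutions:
 h(y) = C1*sin(sqrt(3)*y) + C2*cos(sqrt(3)*y)


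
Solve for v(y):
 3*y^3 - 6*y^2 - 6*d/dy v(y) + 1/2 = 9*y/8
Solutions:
 v(y) = C1 + y^4/8 - y^3/3 - 3*y^2/32 + y/12


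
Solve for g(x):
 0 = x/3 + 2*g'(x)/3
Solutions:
 g(x) = C1 - x^2/4


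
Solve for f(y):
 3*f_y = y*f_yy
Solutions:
 f(y) = C1 + C2*y^4


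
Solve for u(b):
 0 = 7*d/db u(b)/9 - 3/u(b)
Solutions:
 u(b) = -sqrt(C1 + 378*b)/7
 u(b) = sqrt(C1 + 378*b)/7


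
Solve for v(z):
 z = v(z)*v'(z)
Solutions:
 v(z) = -sqrt(C1 + z^2)
 v(z) = sqrt(C1 + z^2)


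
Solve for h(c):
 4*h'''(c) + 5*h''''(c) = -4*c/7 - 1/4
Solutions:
 h(c) = C1 + C2*c + C3*c^2 + C4*exp(-4*c/5) - c^4/168 + 13*c^3/672


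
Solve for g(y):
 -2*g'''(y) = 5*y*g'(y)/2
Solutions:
 g(y) = C1 + Integral(C2*airyai(-10^(1/3)*y/2) + C3*airybi(-10^(1/3)*y/2), y)


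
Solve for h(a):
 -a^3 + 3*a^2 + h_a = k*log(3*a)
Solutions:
 h(a) = C1 + a^4/4 - a^3 + a*k*log(a) - a*k + a*k*log(3)


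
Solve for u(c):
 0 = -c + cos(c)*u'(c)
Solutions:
 u(c) = C1 + Integral(c/cos(c), c)


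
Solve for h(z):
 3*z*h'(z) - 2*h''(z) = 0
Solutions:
 h(z) = C1 + C2*erfi(sqrt(3)*z/2)


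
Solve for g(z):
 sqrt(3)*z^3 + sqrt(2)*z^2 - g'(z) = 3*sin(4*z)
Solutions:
 g(z) = C1 + sqrt(3)*z^4/4 + sqrt(2)*z^3/3 + 3*cos(4*z)/4


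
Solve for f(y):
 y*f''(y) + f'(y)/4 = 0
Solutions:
 f(y) = C1 + C2*y^(3/4)


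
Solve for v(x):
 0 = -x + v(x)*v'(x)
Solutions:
 v(x) = -sqrt(C1 + x^2)
 v(x) = sqrt(C1 + x^2)


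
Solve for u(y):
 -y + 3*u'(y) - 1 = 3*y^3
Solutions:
 u(y) = C1 + y^4/4 + y^2/6 + y/3


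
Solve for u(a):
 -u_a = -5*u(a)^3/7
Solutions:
 u(a) = -sqrt(14)*sqrt(-1/(C1 + 5*a))/2
 u(a) = sqrt(14)*sqrt(-1/(C1 + 5*a))/2


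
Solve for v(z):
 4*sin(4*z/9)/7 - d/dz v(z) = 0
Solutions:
 v(z) = C1 - 9*cos(4*z/9)/7


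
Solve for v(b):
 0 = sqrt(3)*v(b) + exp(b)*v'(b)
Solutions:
 v(b) = C1*exp(sqrt(3)*exp(-b))


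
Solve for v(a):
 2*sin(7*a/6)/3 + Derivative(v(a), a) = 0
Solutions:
 v(a) = C1 + 4*cos(7*a/6)/7


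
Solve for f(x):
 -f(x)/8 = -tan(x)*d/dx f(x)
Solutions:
 f(x) = C1*sin(x)^(1/8)


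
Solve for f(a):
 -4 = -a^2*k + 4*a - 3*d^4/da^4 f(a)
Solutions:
 f(a) = C1 + C2*a + C3*a^2 + C4*a^3 - a^6*k/1080 + a^5/90 + a^4/18


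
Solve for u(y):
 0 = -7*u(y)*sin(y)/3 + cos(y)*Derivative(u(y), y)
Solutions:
 u(y) = C1/cos(y)^(7/3)


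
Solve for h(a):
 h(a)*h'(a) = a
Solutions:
 h(a) = -sqrt(C1 + a^2)
 h(a) = sqrt(C1 + a^2)


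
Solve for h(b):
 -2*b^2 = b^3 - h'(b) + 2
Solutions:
 h(b) = C1 + b^4/4 + 2*b^3/3 + 2*b


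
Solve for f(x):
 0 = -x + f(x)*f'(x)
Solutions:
 f(x) = -sqrt(C1 + x^2)
 f(x) = sqrt(C1 + x^2)


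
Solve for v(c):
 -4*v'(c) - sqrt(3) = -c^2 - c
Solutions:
 v(c) = C1 + c^3/12 + c^2/8 - sqrt(3)*c/4


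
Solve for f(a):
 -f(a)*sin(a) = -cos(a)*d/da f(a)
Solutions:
 f(a) = C1/cos(a)


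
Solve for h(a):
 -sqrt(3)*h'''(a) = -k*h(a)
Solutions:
 h(a) = C1*exp(3^(5/6)*a*k^(1/3)/3) + C2*exp(a*k^(1/3)*(-3^(5/6) + 3*3^(1/3)*I)/6) + C3*exp(-a*k^(1/3)*(3^(5/6) + 3*3^(1/3)*I)/6)


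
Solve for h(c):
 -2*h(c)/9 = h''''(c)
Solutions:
 h(c) = (C1*sin(2^(3/4)*sqrt(3)*c/6) + C2*cos(2^(3/4)*sqrt(3)*c/6))*exp(-2^(3/4)*sqrt(3)*c/6) + (C3*sin(2^(3/4)*sqrt(3)*c/6) + C4*cos(2^(3/4)*sqrt(3)*c/6))*exp(2^(3/4)*sqrt(3)*c/6)


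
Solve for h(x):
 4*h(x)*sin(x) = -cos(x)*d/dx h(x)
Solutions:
 h(x) = C1*cos(x)^4


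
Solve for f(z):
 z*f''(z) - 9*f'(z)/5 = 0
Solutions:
 f(z) = C1 + C2*z^(14/5)


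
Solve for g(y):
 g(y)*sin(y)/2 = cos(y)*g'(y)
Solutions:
 g(y) = C1/sqrt(cos(y))


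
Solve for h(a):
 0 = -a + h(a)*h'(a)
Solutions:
 h(a) = -sqrt(C1 + a^2)
 h(a) = sqrt(C1 + a^2)


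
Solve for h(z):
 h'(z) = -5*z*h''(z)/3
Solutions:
 h(z) = C1 + C2*z^(2/5)


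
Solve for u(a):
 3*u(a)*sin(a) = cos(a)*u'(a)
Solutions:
 u(a) = C1/cos(a)^3


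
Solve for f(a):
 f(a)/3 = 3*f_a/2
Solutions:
 f(a) = C1*exp(2*a/9)


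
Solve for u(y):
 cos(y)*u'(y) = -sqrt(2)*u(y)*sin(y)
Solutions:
 u(y) = C1*cos(y)^(sqrt(2))


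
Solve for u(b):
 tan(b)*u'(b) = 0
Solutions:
 u(b) = C1


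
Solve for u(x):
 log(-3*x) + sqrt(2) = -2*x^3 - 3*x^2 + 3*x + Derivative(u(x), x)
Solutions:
 u(x) = C1 + x^4/2 + x^3 - 3*x^2/2 + x*log(-x) + x*(-1 + log(3) + sqrt(2))


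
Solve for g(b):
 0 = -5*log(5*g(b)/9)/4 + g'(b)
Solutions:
 4*Integral(1/(-log(_y) - log(5) + 2*log(3)), (_y, g(b)))/5 = C1 - b


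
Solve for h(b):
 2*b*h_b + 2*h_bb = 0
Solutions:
 h(b) = C1 + C2*erf(sqrt(2)*b/2)


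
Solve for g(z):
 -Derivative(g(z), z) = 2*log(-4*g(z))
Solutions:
 Integral(1/(log(-_y) + 2*log(2)), (_y, g(z)))/2 = C1 - z


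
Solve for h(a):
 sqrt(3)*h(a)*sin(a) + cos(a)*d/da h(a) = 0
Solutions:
 h(a) = C1*cos(a)^(sqrt(3))


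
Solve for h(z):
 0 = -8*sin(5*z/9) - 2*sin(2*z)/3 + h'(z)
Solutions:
 h(z) = C1 - 72*cos(5*z/9)/5 - cos(2*z)/3


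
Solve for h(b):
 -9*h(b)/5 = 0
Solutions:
 h(b) = 0


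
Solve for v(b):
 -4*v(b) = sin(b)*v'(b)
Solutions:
 v(b) = C1*(cos(b)^2 + 2*cos(b) + 1)/(cos(b)^2 - 2*cos(b) + 1)


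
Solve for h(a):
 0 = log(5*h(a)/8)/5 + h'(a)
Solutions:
 -5*Integral(1/(-log(_y) - log(5) + 3*log(2)), (_y, h(a))) = C1 - a


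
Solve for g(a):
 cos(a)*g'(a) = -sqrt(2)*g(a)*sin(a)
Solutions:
 g(a) = C1*cos(a)^(sqrt(2))


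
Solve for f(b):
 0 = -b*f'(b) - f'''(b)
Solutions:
 f(b) = C1 + Integral(C2*airyai(-b) + C3*airybi(-b), b)


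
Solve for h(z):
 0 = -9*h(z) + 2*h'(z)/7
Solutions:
 h(z) = C1*exp(63*z/2)


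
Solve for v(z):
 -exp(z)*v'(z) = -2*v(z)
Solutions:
 v(z) = C1*exp(-2*exp(-z))


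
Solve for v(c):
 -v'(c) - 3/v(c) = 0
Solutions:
 v(c) = -sqrt(C1 - 6*c)
 v(c) = sqrt(C1 - 6*c)


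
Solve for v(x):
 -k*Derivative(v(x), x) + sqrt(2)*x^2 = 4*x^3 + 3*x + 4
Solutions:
 v(x) = C1 - x^4/k + sqrt(2)*x^3/(3*k) - 3*x^2/(2*k) - 4*x/k


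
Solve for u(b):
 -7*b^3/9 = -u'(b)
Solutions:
 u(b) = C1 + 7*b^4/36


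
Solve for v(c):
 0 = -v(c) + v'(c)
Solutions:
 v(c) = C1*exp(c)


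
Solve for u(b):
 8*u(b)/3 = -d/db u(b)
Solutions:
 u(b) = C1*exp(-8*b/3)


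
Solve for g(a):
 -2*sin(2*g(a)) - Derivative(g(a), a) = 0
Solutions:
 g(a) = pi - acos((-C1 - exp(8*a))/(C1 - exp(8*a)))/2
 g(a) = acos((-C1 - exp(8*a))/(C1 - exp(8*a)))/2


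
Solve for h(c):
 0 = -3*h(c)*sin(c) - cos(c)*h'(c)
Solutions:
 h(c) = C1*cos(c)^3


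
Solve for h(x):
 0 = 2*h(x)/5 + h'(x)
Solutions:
 h(x) = C1*exp(-2*x/5)


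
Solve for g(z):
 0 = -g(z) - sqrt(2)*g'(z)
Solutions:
 g(z) = C1*exp(-sqrt(2)*z/2)


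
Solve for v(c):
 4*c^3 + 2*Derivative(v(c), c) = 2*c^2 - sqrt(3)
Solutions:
 v(c) = C1 - c^4/2 + c^3/3 - sqrt(3)*c/2


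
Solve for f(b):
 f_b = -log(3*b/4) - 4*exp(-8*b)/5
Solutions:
 f(b) = C1 - b*log(b) + b*(-log(3) + 1 + 2*log(2)) + exp(-8*b)/10


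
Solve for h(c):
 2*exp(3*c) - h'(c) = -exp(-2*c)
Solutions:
 h(c) = C1 + 2*exp(3*c)/3 - exp(-2*c)/2


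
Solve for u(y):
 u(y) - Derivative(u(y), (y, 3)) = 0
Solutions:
 u(y) = C3*exp(y) + (C1*sin(sqrt(3)*y/2) + C2*cos(sqrt(3)*y/2))*exp(-y/2)


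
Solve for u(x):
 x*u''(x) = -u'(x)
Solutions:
 u(x) = C1 + C2*log(x)


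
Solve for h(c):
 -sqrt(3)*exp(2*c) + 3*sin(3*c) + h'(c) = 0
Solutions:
 h(c) = C1 + sqrt(3)*exp(2*c)/2 + cos(3*c)


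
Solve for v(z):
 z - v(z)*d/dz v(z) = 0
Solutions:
 v(z) = -sqrt(C1 + z^2)
 v(z) = sqrt(C1 + z^2)


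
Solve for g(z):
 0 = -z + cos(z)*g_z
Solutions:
 g(z) = C1 + Integral(z/cos(z), z)


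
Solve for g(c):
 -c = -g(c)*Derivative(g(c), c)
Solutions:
 g(c) = -sqrt(C1 + c^2)
 g(c) = sqrt(C1 + c^2)


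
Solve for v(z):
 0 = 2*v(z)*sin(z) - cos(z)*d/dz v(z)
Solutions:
 v(z) = C1/cos(z)^2


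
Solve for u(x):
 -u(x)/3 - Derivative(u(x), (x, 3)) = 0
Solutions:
 u(x) = C3*exp(-3^(2/3)*x/3) + (C1*sin(3^(1/6)*x/2) + C2*cos(3^(1/6)*x/2))*exp(3^(2/3)*x/6)


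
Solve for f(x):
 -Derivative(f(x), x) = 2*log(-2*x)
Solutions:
 f(x) = C1 - 2*x*log(-x) + 2*x*(1 - log(2))


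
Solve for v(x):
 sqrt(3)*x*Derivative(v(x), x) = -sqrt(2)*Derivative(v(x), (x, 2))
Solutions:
 v(x) = C1 + C2*erf(6^(1/4)*x/2)


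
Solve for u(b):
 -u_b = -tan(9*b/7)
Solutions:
 u(b) = C1 - 7*log(cos(9*b/7))/9


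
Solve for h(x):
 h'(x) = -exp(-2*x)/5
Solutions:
 h(x) = C1 + exp(-2*x)/10


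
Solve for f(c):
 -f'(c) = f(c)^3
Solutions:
 f(c) = -sqrt(2)*sqrt(-1/(C1 - c))/2
 f(c) = sqrt(2)*sqrt(-1/(C1 - c))/2


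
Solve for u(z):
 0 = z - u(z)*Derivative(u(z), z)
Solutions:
 u(z) = -sqrt(C1 + z^2)
 u(z) = sqrt(C1 + z^2)


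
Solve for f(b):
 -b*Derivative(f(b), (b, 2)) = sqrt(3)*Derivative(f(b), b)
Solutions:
 f(b) = C1 + C2*b^(1 - sqrt(3))


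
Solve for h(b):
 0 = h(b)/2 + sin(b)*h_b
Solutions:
 h(b) = C1*(cos(b) + 1)^(1/4)/(cos(b) - 1)^(1/4)


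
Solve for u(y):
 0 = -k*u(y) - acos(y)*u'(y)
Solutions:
 u(y) = C1*exp(-k*Integral(1/acos(y), y))


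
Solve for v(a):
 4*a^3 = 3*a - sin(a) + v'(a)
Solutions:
 v(a) = C1 + a^4 - 3*a^2/2 - cos(a)


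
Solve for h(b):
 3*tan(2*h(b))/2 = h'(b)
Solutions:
 h(b) = -asin(C1*exp(3*b))/2 + pi/2
 h(b) = asin(C1*exp(3*b))/2


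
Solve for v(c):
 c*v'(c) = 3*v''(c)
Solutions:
 v(c) = C1 + C2*erfi(sqrt(6)*c/6)


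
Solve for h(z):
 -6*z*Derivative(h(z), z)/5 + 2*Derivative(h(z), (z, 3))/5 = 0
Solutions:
 h(z) = C1 + Integral(C2*airyai(3^(1/3)*z) + C3*airybi(3^(1/3)*z), z)


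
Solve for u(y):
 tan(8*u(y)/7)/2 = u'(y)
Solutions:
 u(y) = -7*asin(C1*exp(4*y/7))/8 + 7*pi/8
 u(y) = 7*asin(C1*exp(4*y/7))/8


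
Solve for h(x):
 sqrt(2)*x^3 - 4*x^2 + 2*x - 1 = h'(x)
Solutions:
 h(x) = C1 + sqrt(2)*x^4/4 - 4*x^3/3 + x^2 - x


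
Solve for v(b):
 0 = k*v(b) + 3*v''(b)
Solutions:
 v(b) = C1*exp(-sqrt(3)*b*sqrt(-k)/3) + C2*exp(sqrt(3)*b*sqrt(-k)/3)


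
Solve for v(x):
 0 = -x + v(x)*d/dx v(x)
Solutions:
 v(x) = -sqrt(C1 + x^2)
 v(x) = sqrt(C1 + x^2)


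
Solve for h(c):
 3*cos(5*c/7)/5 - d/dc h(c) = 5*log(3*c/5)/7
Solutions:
 h(c) = C1 - 5*c*log(c)/7 - 5*c*log(3)/7 + 5*c/7 + 5*c*log(5)/7 + 21*sin(5*c/7)/25


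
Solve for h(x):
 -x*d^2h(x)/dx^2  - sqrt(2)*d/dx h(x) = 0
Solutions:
 h(x) = C1 + C2*x^(1 - sqrt(2))


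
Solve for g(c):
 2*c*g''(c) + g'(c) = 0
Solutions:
 g(c) = C1 + C2*sqrt(c)


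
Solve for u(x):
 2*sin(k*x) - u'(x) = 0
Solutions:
 u(x) = C1 - 2*cos(k*x)/k


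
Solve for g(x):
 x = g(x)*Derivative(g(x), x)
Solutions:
 g(x) = -sqrt(C1 + x^2)
 g(x) = sqrt(C1 + x^2)


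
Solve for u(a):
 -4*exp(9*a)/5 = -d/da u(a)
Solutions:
 u(a) = C1 + 4*exp(9*a)/45


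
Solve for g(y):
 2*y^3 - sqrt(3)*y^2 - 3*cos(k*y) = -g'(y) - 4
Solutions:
 g(y) = C1 - y^4/2 + sqrt(3)*y^3/3 - 4*y + 3*sin(k*y)/k


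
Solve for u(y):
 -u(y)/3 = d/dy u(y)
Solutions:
 u(y) = C1*exp(-y/3)


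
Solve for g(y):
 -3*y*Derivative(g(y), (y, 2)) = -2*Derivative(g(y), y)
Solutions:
 g(y) = C1 + C2*y^(5/3)


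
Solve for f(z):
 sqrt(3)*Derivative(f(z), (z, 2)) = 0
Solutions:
 f(z) = C1 + C2*z


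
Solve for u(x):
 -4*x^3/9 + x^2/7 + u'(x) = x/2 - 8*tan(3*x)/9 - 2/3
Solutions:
 u(x) = C1 + x^4/9 - x^3/21 + x^2/4 - 2*x/3 + 8*log(cos(3*x))/27


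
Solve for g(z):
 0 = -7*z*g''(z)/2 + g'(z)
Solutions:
 g(z) = C1 + C2*z^(9/7)


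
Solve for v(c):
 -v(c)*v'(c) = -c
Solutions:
 v(c) = -sqrt(C1 + c^2)
 v(c) = sqrt(C1 + c^2)


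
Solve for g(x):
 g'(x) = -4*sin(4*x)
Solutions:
 g(x) = C1 + cos(4*x)


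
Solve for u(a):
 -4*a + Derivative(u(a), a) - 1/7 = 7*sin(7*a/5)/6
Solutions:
 u(a) = C1 + 2*a^2 + a/7 - 5*cos(7*a/5)/6


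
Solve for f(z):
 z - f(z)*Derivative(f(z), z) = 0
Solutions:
 f(z) = -sqrt(C1 + z^2)
 f(z) = sqrt(C1 + z^2)


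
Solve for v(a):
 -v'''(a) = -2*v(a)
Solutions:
 v(a) = C3*exp(2^(1/3)*a) + (C1*sin(2^(1/3)*sqrt(3)*a/2) + C2*cos(2^(1/3)*sqrt(3)*a/2))*exp(-2^(1/3)*a/2)
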